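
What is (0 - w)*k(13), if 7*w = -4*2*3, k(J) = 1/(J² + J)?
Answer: 12/637 ≈ 0.018838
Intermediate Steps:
k(J) = 1/(J + J²)
w = -24/7 (w = (-4*2*3)/7 = (-8*3)/7 = (⅐)*(-24) = -24/7 ≈ -3.4286)
(0 - w)*k(13) = (0 - 1*(-24/7))*(1/(13*(1 + 13))) = (0 + 24/7)*((1/13)/14) = 24*((1/13)*(1/14))/7 = (24/7)*(1/182) = 12/637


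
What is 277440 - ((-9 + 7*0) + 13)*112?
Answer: 276992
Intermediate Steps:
277440 - ((-9 + 7*0) + 13)*112 = 277440 - ((-9 + 0) + 13)*112 = 277440 - (-9 + 13)*112 = 277440 - 4*112 = 277440 - 1*448 = 277440 - 448 = 276992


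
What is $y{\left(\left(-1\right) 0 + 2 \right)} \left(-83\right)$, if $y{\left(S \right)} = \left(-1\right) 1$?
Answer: $83$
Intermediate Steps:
$y{\left(S \right)} = -1$
$y{\left(\left(-1\right) 0 + 2 \right)} \left(-83\right) = \left(-1\right) \left(-83\right) = 83$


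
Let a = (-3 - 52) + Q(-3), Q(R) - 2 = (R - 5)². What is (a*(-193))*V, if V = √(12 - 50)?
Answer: -2123*I*√38 ≈ -13087.0*I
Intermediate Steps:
V = I*√38 (V = √(-38) = I*√38 ≈ 6.1644*I)
Q(R) = 2 + (-5 + R)² (Q(R) = 2 + (R - 5)² = 2 + (-5 + R)²)
a = 11 (a = (-3 - 52) + (2 + (-5 - 3)²) = -55 + (2 + (-8)²) = -55 + (2 + 64) = -55 + 66 = 11)
(a*(-193))*V = (11*(-193))*(I*√38) = -2123*I*√38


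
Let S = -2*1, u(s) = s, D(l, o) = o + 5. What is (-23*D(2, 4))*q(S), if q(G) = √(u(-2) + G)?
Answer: -414*I ≈ -414.0*I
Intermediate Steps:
D(l, o) = 5 + o
S = -2
q(G) = √(-2 + G)
(-23*D(2, 4))*q(S) = (-23*(5 + 4))*√(-2 - 2) = (-23*9)*√(-4) = -414*I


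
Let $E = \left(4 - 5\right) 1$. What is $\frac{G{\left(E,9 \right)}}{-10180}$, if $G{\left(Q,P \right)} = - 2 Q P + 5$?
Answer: $- \frac{23}{10180} \approx -0.0022593$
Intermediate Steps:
$E = -1$ ($E = \left(-1\right) 1 = -1$)
$G{\left(Q,P \right)} = 5 - 2 P Q$ ($G{\left(Q,P \right)} = - 2 P Q + 5 = 5 - 2 P Q$)
$\frac{G{\left(E,9 \right)}}{-10180} = \frac{5 - 18 \left(-1\right)}{-10180} = \left(5 + 18\right) \left(- \frac{1}{10180}\right) = 23 \left(- \frac{1}{10180}\right) = - \frac{23}{10180}$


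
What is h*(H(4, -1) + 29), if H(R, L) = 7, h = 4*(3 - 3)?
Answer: 0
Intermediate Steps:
h = 0 (h = 4*0 = 0)
h*(H(4, -1) + 29) = 0*(7 + 29) = 0*36 = 0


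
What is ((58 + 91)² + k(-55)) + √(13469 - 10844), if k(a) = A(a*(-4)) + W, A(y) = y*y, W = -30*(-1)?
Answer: 70631 + 5*√105 ≈ 70682.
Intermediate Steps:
W = 30
A(y) = y²
k(a) = 30 + 16*a² (k(a) = (a*(-4))² + 30 = (-4*a)² + 30 = 16*a² + 30 = 30 + 16*a²)
((58 + 91)² + k(-55)) + √(13469 - 10844) = ((58 + 91)² + (30 + 16*(-55)²)) + √(13469 - 10844) = (149² + (30 + 16*3025)) + √2625 = (22201 + (30 + 48400)) + 5*√105 = (22201 + 48430) + 5*√105 = 70631 + 5*√105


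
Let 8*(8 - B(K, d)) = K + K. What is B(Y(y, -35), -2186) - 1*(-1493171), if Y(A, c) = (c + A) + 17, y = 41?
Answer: 5972693/4 ≈ 1.4932e+6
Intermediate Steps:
Y(A, c) = 17 + A + c (Y(A, c) = (A + c) + 17 = 17 + A + c)
B(K, d) = 8 - K/4 (B(K, d) = 8 - (K + K)/8 = 8 - K/4)
B(Y(y, -35), -2186) - 1*(-1493171) = (8 - (17 + 41 - 35)/4) - 1*(-1493171) = (8 - ¼*23) + 1493171 = (8 - 23/4) + 1493171 = 9/4 + 1493171 = 5972693/4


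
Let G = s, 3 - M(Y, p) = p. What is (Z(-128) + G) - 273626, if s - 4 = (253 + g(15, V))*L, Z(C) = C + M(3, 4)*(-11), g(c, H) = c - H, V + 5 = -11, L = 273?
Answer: -196207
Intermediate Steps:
M(Y, p) = 3 - p
V = -16 (V = -5 - 11 = -16)
Z(C) = 11 + C (Z(C) = C + (3 - 1*4)*(-11) = C + (3 - 4)*(-11) = C - 1*(-11) = C + 11 = 11 + C)
s = 77536 (s = 4 + (253 + (15 - 1*(-16)))*273 = 4 + (253 + (15 + 16))*273 = 4 + (253 + 31)*273 = 4 + 284*273 = 4 + 77532 = 77536)
G = 77536
(Z(-128) + G) - 273626 = ((11 - 128) + 77536) - 273626 = (-117 + 77536) - 273626 = 77419 - 273626 = -196207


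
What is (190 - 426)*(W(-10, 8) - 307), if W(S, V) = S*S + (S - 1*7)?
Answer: 52864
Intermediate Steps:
W(S, V) = -7 + S + S² (W(S, V) = S² + (S - 7) = S² + (-7 + S) = -7 + S + S²)
(190 - 426)*(W(-10, 8) - 307) = (190 - 426)*((-7 - 10 + (-10)²) - 307) = -236*((-7 - 10 + 100) - 307) = -236*(83 - 307) = -236*(-224) = 52864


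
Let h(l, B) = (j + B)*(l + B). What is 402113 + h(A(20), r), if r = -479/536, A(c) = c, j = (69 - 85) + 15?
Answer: 115515061833/287296 ≈ 4.0208e+5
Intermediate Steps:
j = -1 (j = -16 + 15 = -1)
r = -479/536 (r = -479*1/536 = -479/536 ≈ -0.89366)
h(l, B) = (-1 + B)*(B + l) (h(l, B) = (-1 + B)*(l + B) = (-1 + B)*(B + l))
402113 + h(A(20), r) = 402113 + ((-479/536)² - 1*(-479/536) - 1*20 - 479/536*20) = 402113 + (229441/287296 + 479/536 - 20 - 2395/134) = 402113 - 10394615/287296 = 115515061833/287296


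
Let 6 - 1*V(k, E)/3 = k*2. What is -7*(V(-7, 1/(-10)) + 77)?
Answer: -959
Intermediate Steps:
V(k, E) = 18 - 6*k (V(k, E) = 18 - 3*k*2 = 18 - 6*k)
-7*(V(-7, 1/(-10)) + 77) = -7*((18 - 6*(-7)) + 77) = -7*((18 + 42) + 77) = -7*(60 + 77) = -7*137 = -959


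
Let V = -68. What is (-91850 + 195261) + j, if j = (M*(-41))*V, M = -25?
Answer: 33711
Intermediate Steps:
j = -69700 (j = -25*(-41)*(-68) = 1025*(-68) = -69700)
(-91850 + 195261) + j = (-91850 + 195261) - 69700 = 103411 - 69700 = 33711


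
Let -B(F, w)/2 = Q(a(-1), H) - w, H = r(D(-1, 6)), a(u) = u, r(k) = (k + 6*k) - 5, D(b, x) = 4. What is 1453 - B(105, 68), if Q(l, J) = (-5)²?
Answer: 1367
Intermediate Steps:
r(k) = -5 + 7*k (r(k) = 7*k - 5 = -5 + 7*k)
H = 23 (H = -5 + 7*4 = -5 + 28 = 23)
Q(l, J) = 25
B(F, w) = -50 + 2*w (B(F, w) = -2*(25 - w) = -50 + 2*w)
1453 - B(105, 68) = 1453 - (-50 + 2*68) = 1453 - (-50 + 136) = 1453 - 1*86 = 1453 - 86 = 1367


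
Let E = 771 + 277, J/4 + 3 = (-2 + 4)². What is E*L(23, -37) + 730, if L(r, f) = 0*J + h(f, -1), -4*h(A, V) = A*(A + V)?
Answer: -367642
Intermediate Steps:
h(A, V) = -A*(A + V)/4
J = 4 (J = -12 + 4*(-2 + 4)² = -12 + 4*2² = -12 + 4*4 = -12 + 16 = 4)
E = 1048
L(r, f) = -f*(-1 + f)/4 (L(r, f) = 0*4 - f*(f - 1)/4 = 0 - f*(-1 + f)/4 = -f*(-1 + f)/4)
E*L(23, -37) + 730 = 1048*((¼)*(-37)*(1 - 1*(-37))) + 730 = 1048*((¼)*(-37)*(1 + 37)) + 730 = 1048*((¼)*(-37)*38) + 730 = 1048*(-703/2) + 730 = -368372 + 730 = -367642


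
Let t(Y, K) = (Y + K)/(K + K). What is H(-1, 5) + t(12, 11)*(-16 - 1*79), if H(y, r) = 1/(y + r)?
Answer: -4359/44 ≈ -99.068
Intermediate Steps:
t(Y, K) = (K + Y)/(2*K) (t(Y, K) = (K + Y)/((2*K)) = (K + Y)*(1/(2*K)) = (K + Y)/(2*K))
H(y, r) = 1/(r + y)
H(-1, 5) + t(12, 11)*(-16 - 1*79) = 1/(5 - 1) + ((½)*(11 + 12)/11)*(-16 - 1*79) = 1/4 + ((½)*(1/11)*23)*(-16 - 79) = ¼ + (23/22)*(-95) = ¼ - 2185/22 = -4359/44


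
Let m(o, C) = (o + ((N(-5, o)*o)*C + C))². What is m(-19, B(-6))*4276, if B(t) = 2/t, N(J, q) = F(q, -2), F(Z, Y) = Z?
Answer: 750698836/9 ≈ 8.3411e+7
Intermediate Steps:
N(J, q) = q
m(o, C) = (C + o + C*o²)² (m(o, C) = (o + ((o*o)*C + C))² = (o + (o²*C + C))² = (o + (C*o² + C))² = (o + (C + C*o²))² = (C + o + C*o²)²)
m(-19, B(-6))*4276 = (2/(-6) - 19 + (2/(-6))*(-19)²)²*4276 = (2*(-⅙) - 19 + (2*(-⅙))*361)²*4276 = (-⅓ - 19 - ⅓*361)²*4276 = (-⅓ - 19 - 361/3)²*4276 = (-419/3)²*4276 = (175561/9)*4276 = 750698836/9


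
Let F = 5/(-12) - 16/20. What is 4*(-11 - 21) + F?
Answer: -7753/60 ≈ -129.22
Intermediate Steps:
F = -73/60 (F = 5*(-1/12) - 16*1/20 = -5/12 - ⅘ = -73/60 ≈ -1.2167)
4*(-11 - 21) + F = 4*(-11 - 21) - 73/60 = 4*(-32) - 73/60 = -128 - 73/60 = -7753/60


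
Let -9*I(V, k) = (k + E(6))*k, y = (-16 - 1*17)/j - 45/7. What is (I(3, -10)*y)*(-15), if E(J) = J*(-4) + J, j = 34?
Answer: -58700/17 ≈ -3452.9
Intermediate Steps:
E(J) = -3*J (E(J) = -4*J + J = -3*J)
y = -1761/238 (y = (-16 - 1*17)/34 - 45/7 = (-16 - 17)*(1/34) - 45*1/7 = -33*1/34 - 45/7 = -33/34 - 45/7 = -1761/238 ≈ -7.3992)
I(V, k) = -k*(-18 + k)/9 (I(V, k) = -(k - 3*6)*k/9 = -(k - 18)*k/9 = -(-18 + k)*k/9 = -k*(-18 + k)/9)
(I(3, -10)*y)*(-15) = (((1/9)*(-10)*(18 - 1*(-10)))*(-1761/238))*(-15) = (((1/9)*(-10)*(18 + 10))*(-1761/238))*(-15) = (((1/9)*(-10)*28)*(-1761/238))*(-15) = -280/9*(-1761/238)*(-15) = (11740/51)*(-15) = -58700/17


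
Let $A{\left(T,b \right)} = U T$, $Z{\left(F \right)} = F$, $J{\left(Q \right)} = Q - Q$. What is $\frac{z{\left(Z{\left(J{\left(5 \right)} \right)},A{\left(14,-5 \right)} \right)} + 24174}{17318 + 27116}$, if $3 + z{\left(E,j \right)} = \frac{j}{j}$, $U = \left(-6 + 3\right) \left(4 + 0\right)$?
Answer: $\frac{12086}{22217} \approx 0.544$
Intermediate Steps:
$J{\left(Q \right)} = 0$
$U = -12$ ($U = \left(-3\right) 4 = -12$)
$A{\left(T,b \right)} = - 12 T$
$z{\left(E,j \right)} = -2$ ($z{\left(E,j \right)} = -3 + \frac{j}{j} = -3 + 1 = -2$)
$\frac{z{\left(Z{\left(J{\left(5 \right)} \right)},A{\left(14,-5 \right)} \right)} + 24174}{17318 + 27116} = \frac{-2 + 24174}{17318 + 27116} = \frac{24172}{44434} = 24172 \cdot \frac{1}{44434} = \frac{12086}{22217}$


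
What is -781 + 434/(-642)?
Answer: -250918/321 ≈ -781.68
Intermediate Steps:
-781 + 434/(-642) = -781 + 434*(-1/642) = -781 - 217/321 = -250918/321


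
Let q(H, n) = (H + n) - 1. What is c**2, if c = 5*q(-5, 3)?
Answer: 225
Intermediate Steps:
q(H, n) = -1 + H + n
c = -15 (c = 5*(-1 - 5 + 3) = 5*(-3) = -15)
c**2 = (-15)**2 = 225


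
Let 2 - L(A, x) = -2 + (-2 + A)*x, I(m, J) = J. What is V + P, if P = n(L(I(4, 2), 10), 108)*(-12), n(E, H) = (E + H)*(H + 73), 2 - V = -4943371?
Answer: 4700109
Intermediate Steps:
V = 4943373 (V = 2 - 1*(-4943371) = 2 + 4943371 = 4943373)
L(A, x) = 4 - x*(-2 + A) (L(A, x) = 2 - (-2 + (-2 + A)*x) = 2 - (-2 + x*(-2 + A)) = 2 + (2 - x*(-2 + A)) = 4 - x*(-2 + A))
n(E, H) = (73 + H)*(E + H) (n(E, H) = (E + H)*(73 + H) = (73 + H)*(E + H))
P = -243264 (P = (108**2 + 73*(4 + 2*10 - 1*2*10) + 73*108 + (4 + 2*10 - 1*2*10)*108)*(-12) = (11664 + 73*(4 + 20 - 20) + 7884 + (4 + 20 - 20)*108)*(-12) = (11664 + 73*4 + 7884 + 4*108)*(-12) = (11664 + 292 + 7884 + 432)*(-12) = 20272*(-12) = -243264)
V + P = 4943373 - 243264 = 4700109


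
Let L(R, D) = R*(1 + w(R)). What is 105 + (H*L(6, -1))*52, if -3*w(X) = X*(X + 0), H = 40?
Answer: -137175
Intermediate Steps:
w(X) = -X²/3 (w(X) = -X*(X + 0)/3 = -X*X/3 = -X²/3)
L(R, D) = R*(1 - R²/3)
105 + (H*L(6, -1))*52 = 105 + (40*(6 - ⅓*6³))*52 = 105 + (40*(6 - ⅓*216))*52 = 105 + (40*(6 - 72))*52 = 105 + (40*(-66))*52 = 105 - 2640*52 = 105 - 137280 = -137175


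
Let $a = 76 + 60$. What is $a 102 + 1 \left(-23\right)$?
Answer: $13849$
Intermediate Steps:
$a = 136$
$a 102 + 1 \left(-23\right) = 136 \cdot 102 + 1 \left(-23\right) = 13872 - 23 = 13849$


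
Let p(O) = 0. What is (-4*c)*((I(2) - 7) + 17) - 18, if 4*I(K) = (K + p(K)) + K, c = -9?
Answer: 378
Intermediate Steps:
I(K) = K/2 (I(K) = ((K + 0) + K)/4 = (K + K)/4 = (2*K)/4 = K/2)
(-4*c)*((I(2) - 7) + 17) - 18 = (-4*(-9))*(((½)*2 - 7) + 17) - 18 = 36*((1 - 7) + 17) - 18 = 36*(-6 + 17) - 18 = 36*11 - 18 = 396 - 18 = 378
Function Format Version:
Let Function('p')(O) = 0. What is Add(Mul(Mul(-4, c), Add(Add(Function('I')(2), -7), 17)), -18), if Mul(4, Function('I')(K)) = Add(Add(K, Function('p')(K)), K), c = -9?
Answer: 378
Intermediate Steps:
Function('I')(K) = Mul(Rational(1, 2), K) (Function('I')(K) = Mul(Rational(1, 4), Add(Add(K, 0), K)) = Mul(Rational(1, 4), Add(K, K)) = Mul(Rational(1, 4), Mul(2, K)) = Mul(Rational(1, 2), K))
Add(Mul(Mul(-4, c), Add(Add(Function('I')(2), -7), 17)), -18) = Add(Mul(Mul(-4, -9), Add(Add(Mul(Rational(1, 2), 2), -7), 17)), -18) = Add(Mul(36, Add(Add(1, -7), 17)), -18) = Add(Mul(36, Add(-6, 17)), -18) = Add(Mul(36, 11), -18) = Add(396, -18) = 378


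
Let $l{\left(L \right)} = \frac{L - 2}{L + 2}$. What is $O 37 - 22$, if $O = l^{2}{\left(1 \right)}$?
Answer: $- \frac{161}{9} \approx -17.889$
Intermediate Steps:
$l{\left(L \right)} = \frac{-2 + L}{2 + L}$
$O = \frac{1}{9}$ ($O = \left(\frac{-2 + 1}{2 + 1}\right)^{2} = \left(\frac{1}{3} \left(-1\right)\right)^{2} = \left(- \frac{1}{3}\right)^{2} = \frac{1}{9} \approx 0.11111$)
$O 37 - 22 = \frac{1}{9} \cdot 37 - 22 = \frac{37}{9} - 22 = - \frac{161}{9}$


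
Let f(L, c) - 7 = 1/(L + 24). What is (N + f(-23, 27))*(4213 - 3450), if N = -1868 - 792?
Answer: -2023476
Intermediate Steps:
N = -2660
f(L, c) = 7 + 1/(24 + L) (f(L, c) = 7 + 1/(L + 24) = 7 + 1/(24 + L))
(N + f(-23, 27))*(4213 - 3450) = (-2660 + (169 + 7*(-23))/(24 - 23))*(4213 - 3450) = (-2660 + (169 - 161)/1)*763 = (-2660 + 1*8)*763 = (-2660 + 8)*763 = -2652*763 = -2023476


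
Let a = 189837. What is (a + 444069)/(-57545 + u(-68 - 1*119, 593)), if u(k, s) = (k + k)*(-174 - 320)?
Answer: 90558/18173 ≈ 4.9831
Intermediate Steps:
u(k, s) = -988*k (u(k, s) = (2*k)*(-494) = -988*k)
(a + 444069)/(-57545 + u(-68 - 1*119, 593)) = (189837 + 444069)/(-57545 - 988*(-68 - 1*119)) = 633906/(-57545 - 988*(-68 - 119)) = 633906/(-57545 - 988*(-187)) = 633906/(-57545 + 184756) = 633906/127211 = 633906*(1/127211) = 90558/18173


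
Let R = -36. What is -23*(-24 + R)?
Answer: 1380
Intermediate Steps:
-23*(-24 + R) = -23*(-24 - 36) = -23*(-60) = 1380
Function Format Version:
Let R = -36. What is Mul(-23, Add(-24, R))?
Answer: 1380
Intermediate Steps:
Mul(-23, Add(-24, R)) = Mul(-23, Add(-24, -36)) = Mul(-23, -60) = 1380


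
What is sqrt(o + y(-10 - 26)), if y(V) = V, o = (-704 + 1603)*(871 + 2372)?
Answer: sqrt(2915421) ≈ 1707.5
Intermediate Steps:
o = 2915457 (o = 899*3243 = 2915457)
sqrt(o + y(-10 - 26)) = sqrt(2915457 + (-10 - 26)) = sqrt(2915457 - 36) = sqrt(2915421)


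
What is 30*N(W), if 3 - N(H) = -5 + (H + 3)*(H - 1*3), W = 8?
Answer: -1410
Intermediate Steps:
N(H) = 8 - (-3 + H)*(3 + H) (N(H) = 3 - (-5 + (H + 3)*(H - 1*3)) = 3 - (-5 + (3 + H)*(H - 3)) = 3 - (-5 + (3 + H)*(-3 + H)) = 3 - (-5 + (-3 + H)*(3 + H)) = 3 + (5 - (-3 + H)*(3 + H)) = 8 - (-3 + H)*(3 + H))
30*N(W) = 30*(17 - 1*8²) = 30*(17 - 1*64) = 30*(17 - 64) = 30*(-47) = -1410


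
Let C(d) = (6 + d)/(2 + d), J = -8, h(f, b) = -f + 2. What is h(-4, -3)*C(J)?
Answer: 2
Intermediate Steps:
h(f, b) = 2 - f
C(d) = (6 + d)/(2 + d)
h(-4, -3)*C(J) = (2 - 1*(-4))*((6 - 8)/(2 - 8)) = (2 + 4)*(-2/(-6)) = 6*(-⅙*(-2)) = 6*(⅓) = 2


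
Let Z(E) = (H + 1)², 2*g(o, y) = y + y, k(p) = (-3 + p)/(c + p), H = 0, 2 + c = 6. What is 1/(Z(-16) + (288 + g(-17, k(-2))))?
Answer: 2/573 ≈ 0.0034904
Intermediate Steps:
c = 4 (c = -2 + 6 = 4)
k(p) = (-3 + p)/(4 + p)
g(o, y) = y (g(o, y) = (y + y)/2 = (2*y)/2 = y)
Z(E) = 1 (Z(E) = (0 + 1)² = 1² = 1)
1/(Z(-16) + (288 + g(-17, k(-2)))) = 1/(1 + (288 + (-3 - 2)/(4 - 2))) = 1/(1 + (288 - 5/2)) = 1/(1 + 571/2) = 1/(573/2) = 2/573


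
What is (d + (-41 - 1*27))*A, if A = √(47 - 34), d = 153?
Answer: 85*√13 ≈ 306.47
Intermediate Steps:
A = √13 ≈ 3.6056
(d + (-41 - 1*27))*A = (153 + (-41 - 1*27))*√13 = (153 + (-41 - 27))*√13 = (153 - 68)*√13 = 85*√13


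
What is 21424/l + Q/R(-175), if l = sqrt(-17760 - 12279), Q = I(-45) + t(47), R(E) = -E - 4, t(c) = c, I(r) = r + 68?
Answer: 70/171 - 21424*I*sqrt(30039)/30039 ≈ 0.40936 - 123.61*I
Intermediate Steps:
I(r) = 68 + r
R(E) = -4 - E
Q = 70 (Q = (68 - 45) + 47 = 23 + 47 = 70)
l = I*sqrt(30039) (l = sqrt(-30039) = I*sqrt(30039) ≈ 173.32*I)
21424/l + Q/R(-175) = 21424/((I*sqrt(30039))) + 70/(-4 - 1*(-175)) = 21424*(-I*sqrt(30039)/30039) + 70/(-4 + 175) = -21424*I*sqrt(30039)/30039 + 70/171 = 70/171 - 21424*I*sqrt(30039)/30039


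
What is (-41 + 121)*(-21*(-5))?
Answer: 8400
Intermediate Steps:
(-41 + 121)*(-21*(-5)) = 80*105 = 8400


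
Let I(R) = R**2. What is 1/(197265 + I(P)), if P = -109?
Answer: 1/209146 ≈ 4.7814e-6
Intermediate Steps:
1/(197265 + I(P)) = 1/(197265 + (-109)**2) = 1/(197265 + 11881) = 1/209146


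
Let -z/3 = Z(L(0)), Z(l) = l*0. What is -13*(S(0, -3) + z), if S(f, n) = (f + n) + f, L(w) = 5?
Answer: 39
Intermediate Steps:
S(f, n) = n + 2*f
Z(l) = 0
z = 0 (z = -3*0 = 0)
-13*(S(0, -3) + z) = -13*((-3 + 2*0) + 0) = -13*((-3 + 0) + 0) = -13*(-3 + 0) = -13*(-3) = 39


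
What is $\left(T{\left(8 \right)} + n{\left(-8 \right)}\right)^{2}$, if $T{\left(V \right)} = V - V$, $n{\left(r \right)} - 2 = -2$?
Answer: $0$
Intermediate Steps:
$n{\left(r \right)} = 0$ ($n{\left(r \right)} = 2 - 2 = 0$)
$T{\left(V \right)} = 0$
$\left(T{\left(8 \right)} + n{\left(-8 \right)}\right)^{2} = \left(0 + 0\right)^{2} = 0^{2} = 0$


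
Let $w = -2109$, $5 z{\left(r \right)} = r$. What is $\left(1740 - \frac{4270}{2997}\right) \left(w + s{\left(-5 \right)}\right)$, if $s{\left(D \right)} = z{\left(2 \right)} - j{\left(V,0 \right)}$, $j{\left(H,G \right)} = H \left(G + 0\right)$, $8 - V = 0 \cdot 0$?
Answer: $- \frac{10986881386}{2997} \approx -3.666 \cdot 10^{6}$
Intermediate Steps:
$z{\left(r \right)} = \frac{r}{5}$
$V = 8$ ($V = 8 - 0 \cdot 0 = 8 - 0 = 8 + 0 = 8$)
$j{\left(H,G \right)} = G H$ ($j{\left(H,G \right)} = H G = G H$)
$s{\left(D \right)} = \frac{2}{5}$ ($s{\left(D \right)} = \frac{1}{5} \cdot 2 - 0 \cdot 8 = \frac{2}{5} - 0 = \frac{2}{5} + 0 = \frac{2}{5}$)
$\left(1740 - \frac{4270}{2997}\right) \left(w + s{\left(-5 \right)}\right) = \left(1740 - \frac{4270}{2997}\right) \left(-2109 + \frac{2}{5}\right) = \left(1740 - \frac{4270}{2997}\right) \left(- \frac{10543}{5}\right) = \frac{5210510}{2997} \left(- \frac{10543}{5}\right) = - \frac{10986881386}{2997}$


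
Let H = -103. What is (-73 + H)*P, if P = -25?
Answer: 4400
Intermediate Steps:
(-73 + H)*P = (-73 - 103)*(-25) = -176*(-25) = 4400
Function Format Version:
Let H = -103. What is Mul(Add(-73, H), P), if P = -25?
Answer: 4400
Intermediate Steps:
Mul(Add(-73, H), P) = Mul(Add(-73, -103), -25) = Mul(-176, -25) = 4400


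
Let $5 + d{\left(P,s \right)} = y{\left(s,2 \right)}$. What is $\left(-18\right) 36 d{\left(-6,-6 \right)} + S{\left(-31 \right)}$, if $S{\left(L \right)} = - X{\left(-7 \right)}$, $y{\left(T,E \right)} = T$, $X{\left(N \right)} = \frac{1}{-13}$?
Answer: $\frac{92665}{13} \approx 7128.1$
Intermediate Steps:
$X{\left(N \right)} = - \frac{1}{13}$
$d{\left(P,s \right)} = -5 + s$
$S{\left(L \right)} = \frac{1}{13}$ ($S{\left(L \right)} = \left(-1\right) \left(- \frac{1}{13}\right) = \frac{1}{13}$)
$\left(-18\right) 36 d{\left(-6,-6 \right)} + S{\left(-31 \right)} = \left(-18\right) 36 \left(-5 - 6\right) + \frac{1}{13} = \left(-648\right) \left(-11\right) + \frac{1}{13} = 7128 + \frac{1}{13} = \frac{92665}{13}$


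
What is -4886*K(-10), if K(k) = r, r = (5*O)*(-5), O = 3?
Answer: 366450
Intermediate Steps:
r = -75 (r = (5*3)*(-5) = 15*(-5) = -75)
K(k) = -75
-4886*K(-10) = -4886*(-75) = 366450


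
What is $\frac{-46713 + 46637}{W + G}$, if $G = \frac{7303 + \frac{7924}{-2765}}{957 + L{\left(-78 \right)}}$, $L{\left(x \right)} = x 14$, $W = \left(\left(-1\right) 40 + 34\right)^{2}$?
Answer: $\frac{4052700}{963853} \approx 4.2047$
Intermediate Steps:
$W = 36$ ($W = \left(-40 + 34\right)^{2} = \left(-6\right)^{2} = 36$)
$L{\left(x \right)} = 14 x$
$G = - \frac{2883553}{53325}$ ($G = \frac{7303 + \frac{7924}{-2765}}{957 + 14 \left(-78\right)} = \frac{7303 + 7924 \left(- \frac{1}{2765}\right)}{957 - 1092} = \frac{7303 - \frac{1132}{395}}{-135} = \frac{2883553}{395} \left(- \frac{1}{135}\right) = - \frac{2883553}{53325} \approx -54.075$)
$\frac{-46713 + 46637}{W + G} = \frac{-46713 + 46637}{36 - \frac{2883553}{53325}} = - \frac{76}{- \frac{963853}{53325}} = \left(-76\right) \left(- \frac{53325}{963853}\right) = \frac{4052700}{963853}$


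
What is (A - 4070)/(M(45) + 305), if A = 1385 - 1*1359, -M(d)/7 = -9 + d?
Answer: -4044/53 ≈ -76.302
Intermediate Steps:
M(d) = 63 - 7*d (M(d) = -7*(-9 + d) = 63 - 7*d)
A = 26 (A = 1385 - 1359 = 26)
(A - 4070)/(M(45) + 305) = (26 - 4070)/((63 - 7*45) + 305) = -4044/((63 - 315) + 305) = -4044/(-252 + 305) = -4044/53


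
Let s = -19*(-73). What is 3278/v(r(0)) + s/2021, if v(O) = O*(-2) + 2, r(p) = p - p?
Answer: 3313806/2021 ≈ 1639.7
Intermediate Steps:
r(p) = 0
v(O) = 2 - 2*O (v(O) = -2*O + 2 = 2 - 2*O)
s = 1387
3278/v(r(0)) + s/2021 = 3278/(2 - 2*0) + 1387/2021 = 3278/(2 + 0) + 1387*(1/2021) = 3278/2 + 1387/2021 = 3278*(½) + 1387/2021 = 1639 + 1387/2021 = 3313806/2021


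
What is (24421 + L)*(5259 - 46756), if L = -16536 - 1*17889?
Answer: 415135988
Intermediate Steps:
L = -34425 (L = -16536 - 17889 = -34425)
(24421 + L)*(5259 - 46756) = (24421 - 34425)*(5259 - 46756) = -10004*(-41497) = 415135988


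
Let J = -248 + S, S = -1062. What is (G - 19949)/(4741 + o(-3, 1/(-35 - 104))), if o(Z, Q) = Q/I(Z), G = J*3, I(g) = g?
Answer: -9957543/1976998 ≈ -5.0367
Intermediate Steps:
J = -1310 (J = -248 - 1062 = -1310)
G = -3930 (G = -1310*3 = -3930)
o(Z, Q) = Q/Z
(G - 19949)/(4741 + o(-3, 1/(-35 - 104))) = (-3930 - 19949)/(4741 + 1/(-35 - 104*(-3))) = -23879/(4741 - 1/3/(-139)) = -23879/(4741 - 1/139*(-1/3)) = -23879/(4741 + 1/417) = -23879/1976998/417 = -23879*417/1976998 = -9957543/1976998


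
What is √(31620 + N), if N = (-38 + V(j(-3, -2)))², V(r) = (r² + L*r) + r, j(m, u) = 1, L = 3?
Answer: √32709 ≈ 180.86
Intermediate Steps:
V(r) = r² + 4*r (V(r) = (r² + 3*r) + r = r² + 4*r)
N = 1089 (N = (-38 + 1*(4 + 1))² = (-38 + 1*5)² = (-38 + 5)² = (-33)² = 1089)
√(31620 + N) = √(31620 + 1089) = √32709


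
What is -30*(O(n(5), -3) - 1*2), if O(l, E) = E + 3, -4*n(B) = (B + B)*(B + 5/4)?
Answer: 60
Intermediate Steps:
n(B) = -B*(5/4 + B)/2 (n(B) = -(B + B)*(B + 5/4)/4 = -2*B*(B + 5*(¼))/4 = -2*B*(B + 5/4)/4 = -2*B*(5/4 + B)/4 = -B*(5/4 + B)/2)
O(l, E) = 3 + E
-30*(O(n(5), -3) - 1*2) = -30*((3 - 3) - 1*2) = -30*(0 - 2) = -30*(-2) = 60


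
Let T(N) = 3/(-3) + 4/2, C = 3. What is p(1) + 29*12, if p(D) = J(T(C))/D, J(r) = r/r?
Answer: 349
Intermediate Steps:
T(N) = 1 (T(N) = 3*(-⅓) + 4*(½) = -1 + 2 = 1)
J(r) = 1
p(D) = 1/D
p(1) + 29*12 = 1/1 + 29*12 = 1 + 348 = 349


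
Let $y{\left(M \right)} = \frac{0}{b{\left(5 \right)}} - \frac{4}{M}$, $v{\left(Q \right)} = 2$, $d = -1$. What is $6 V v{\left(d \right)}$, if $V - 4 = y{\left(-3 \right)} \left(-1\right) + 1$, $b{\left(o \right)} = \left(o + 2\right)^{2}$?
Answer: $44$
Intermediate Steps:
$b{\left(o \right)} = \left(2 + o\right)^{2}$
$y{\left(M \right)} = - \frac{4}{M}$ ($y{\left(M \right)} = \frac{0}{\left(2 + 5\right)^{2}} - \frac{4}{M} = \frac{0}{7^{2}} - \frac{4}{M} = \frac{0}{49} - \frac{4}{M} = 0 \cdot \frac{1}{49} - \frac{4}{M} = 0 - \frac{4}{M} = - \frac{4}{M}$)
$V = \frac{11}{3}$ ($V = 4 + \left(- \frac{4}{-3} \left(-1\right) + 1\right) = 4 + \left(\left(-4\right) \left(- \frac{1}{3}\right) \left(-1\right) + 1\right) = 4 + \left(\frac{4}{3} \left(-1\right) + 1\right) = 4 + \left(- \frac{4}{3} + 1\right) = 4 - \frac{1}{3} = \frac{11}{3} \approx 3.6667$)
$6 V v{\left(d \right)} = 6 \cdot \frac{11}{3} \cdot 2 = 22 \cdot 2 = 44$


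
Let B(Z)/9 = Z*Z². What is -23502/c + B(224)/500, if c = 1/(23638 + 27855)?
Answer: -151248272046/125 ≈ -1.2100e+9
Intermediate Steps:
B(Z) = 9*Z³ (B(Z) = 9*(Z*Z²) = 9*Z³)
c = 1/51493 ≈ 1.9420e-5
-23502/c + B(224)/500 = -23502/1/51493 + (9*224³)/500 = -23502*51493 + (9*11239424)*(1/500) = -1210188486 + 101154816*(1/500) = -1210188486 + 25288704/125 = -151248272046/125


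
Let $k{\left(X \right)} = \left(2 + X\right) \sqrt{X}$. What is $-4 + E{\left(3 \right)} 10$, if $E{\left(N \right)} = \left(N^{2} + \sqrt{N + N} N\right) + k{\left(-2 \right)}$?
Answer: $0$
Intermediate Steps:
$k{\left(X \right)} = \sqrt{X} \left(2 + X\right)$
$E{\left(N \right)} = N^{2} + \sqrt{2} N^{\frac{3}{2}}$ ($E{\left(N \right)} = \left(N^{2} + \sqrt{N + N} N\right) + \sqrt{-2} \left(2 - 2\right) = \left(N^{2} + \sqrt{2 N} N\right) + i \sqrt{2} \cdot 0 = \left(N^{2} + \sqrt{2} \sqrt{N} N\right) + 0 = \left(N^{2} + \sqrt{2} N^{\frac{3}{2}}\right) + 0 = N^{2} + \sqrt{2} N^{\frac{3}{2}}$)
$-4 + E{\left(3 \right)} 10 = -4 + \left(3^{2} + \sqrt{2} \cdot 3^{\frac{3}{2}}\right) 10 = -4 + \left(9 + \sqrt{2} \cdot 3 \sqrt{3}\right) 10 = -4 + \left(9 + 3 \sqrt{6}\right) 10 = -4 + \left(90 + 30 \sqrt{6}\right) = 86 + 30 \sqrt{6}$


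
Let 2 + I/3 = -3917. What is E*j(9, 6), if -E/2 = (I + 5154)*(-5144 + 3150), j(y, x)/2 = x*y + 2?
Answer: -2949269568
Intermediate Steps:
I = -11757 (I = -6 + 3*(-3917) = -6 - 11751 = -11757)
j(y, x) = 4 + 2*x*y (j(y, x) = 2*(x*y + 2) = 2*(2 + x*y) = 4 + 2*x*y)
E = -26332764 (E = -2*(-11757 + 5154)*(-5144 + 3150) = -(-13206)*(-1994) = -2*13166382 = -26332764)
E*j(9, 6) = -26332764*(4 + 2*6*9) = -26332764*(4 + 108) = -26332764*112 = -2949269568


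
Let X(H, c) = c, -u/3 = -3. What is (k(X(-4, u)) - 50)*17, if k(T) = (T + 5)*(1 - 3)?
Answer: -1326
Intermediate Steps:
u = 9 (u = -3*(-3) = 9)
k(T) = -10 - 2*T (k(T) = (5 + T)*(-2) = -10 - 2*T)
(k(X(-4, u)) - 50)*17 = ((-10 - 2*9) - 50)*17 = ((-10 - 18) - 50)*17 = (-28 - 50)*17 = -78*17 = -1326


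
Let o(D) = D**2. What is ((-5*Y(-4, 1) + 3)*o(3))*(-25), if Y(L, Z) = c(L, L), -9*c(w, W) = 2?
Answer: -925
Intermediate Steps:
c(w, W) = -2/9 (c(w, W) = -1/9*2 = -2/9)
Y(L, Z) = -2/9
((-5*Y(-4, 1) + 3)*o(3))*(-25) = ((-5*(-2/9) + 3)*3**2)*(-25) = ((10/9 + 3)*9)*(-25) = ((37/9)*9)*(-25) = 37*(-25) = -925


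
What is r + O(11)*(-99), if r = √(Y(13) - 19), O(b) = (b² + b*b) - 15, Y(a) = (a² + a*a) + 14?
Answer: -22473 + 3*√37 ≈ -22455.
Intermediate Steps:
Y(a) = 14 + 2*a² (Y(a) = (a² + a²) + 14 = 2*a² + 14 = 14 + 2*a²)
O(b) = -15 + 2*b² (O(b) = (b² + b²) - 15 = 2*b² - 15 = -15 + 2*b²)
r = 3*√37 (r = √((14 + 2*13²) - 19) = √((14 + 2*169) - 19) = √((14 + 338) - 19) = √(352 - 19) = √333 = 3*√37 ≈ 18.248)
r + O(11)*(-99) = 3*√37 + (-15 + 2*11²)*(-99) = 3*√37 + (-15 + 2*121)*(-99) = 3*√37 + (-15 + 242)*(-99) = 3*√37 + 227*(-99) = 3*√37 - 22473 = -22473 + 3*√37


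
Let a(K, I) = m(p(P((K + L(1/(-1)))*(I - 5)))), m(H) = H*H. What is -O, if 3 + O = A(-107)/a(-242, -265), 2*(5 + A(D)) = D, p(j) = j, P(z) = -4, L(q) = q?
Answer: 213/32 ≈ 6.6563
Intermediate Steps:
A(D) = -5 + D/2
m(H) = H²
a(K, I) = 16 (a(K, I) = (-4)² = 16)
O = -213/32 (O = -3 + (-5 + (½)*(-107))/16 = -3 + (-5 - 107/2)*(1/16) = -3 - 117/2*1/16 = -3 - 117/32 = -213/32 ≈ -6.6563)
-O = -1*(-213/32) = 213/32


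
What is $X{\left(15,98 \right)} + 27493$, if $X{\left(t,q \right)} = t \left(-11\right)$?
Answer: $27328$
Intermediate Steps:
$X{\left(t,q \right)} = - 11 t$
$X{\left(15,98 \right)} + 27493 = \left(-11\right) 15 + 27493 = -165 + 27493 = 27328$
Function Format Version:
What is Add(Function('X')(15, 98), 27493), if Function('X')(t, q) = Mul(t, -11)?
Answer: 27328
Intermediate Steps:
Function('X')(t, q) = Mul(-11, t)
Add(Function('X')(15, 98), 27493) = Add(Mul(-11, 15), 27493) = Add(-165, 27493) = 27328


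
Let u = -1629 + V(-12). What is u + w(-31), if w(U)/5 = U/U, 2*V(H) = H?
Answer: -1630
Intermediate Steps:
V(H) = H/2
w(U) = 5 (w(U) = 5*(U/U) = 5*1 = 5)
u = -1635 (u = -1629 + (½)*(-12) = -1629 - 6 = -1635)
u + w(-31) = -1635 + 5 = -1630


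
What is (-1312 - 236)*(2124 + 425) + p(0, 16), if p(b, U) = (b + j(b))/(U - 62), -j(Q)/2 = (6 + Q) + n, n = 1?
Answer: -90754589/23 ≈ -3.9459e+6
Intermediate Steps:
j(Q) = -14 - 2*Q (j(Q) = -2*((6 + Q) + 1) = -2*(7 + Q) = -14 - 2*Q)
p(b, U) = (-14 - b)/(-62 + U) (p(b, U) = (b + (-14 - 2*b))/(U - 62) = (-14 - b)/(-62 + U))
(-1312 - 236)*(2124 + 425) + p(0, 16) = (-1312 - 236)*(2124 + 425) + (-14 - 1*0)/(-62 + 16) = -1548*2549 + (-14 + 0)/(-46) = -3945852 - 1/46*(-14) = -3945852 + 7/23 = -90754589/23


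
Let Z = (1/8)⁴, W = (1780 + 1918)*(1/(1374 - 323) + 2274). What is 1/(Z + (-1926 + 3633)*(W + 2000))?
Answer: 4304896/61809753464218651 ≈ 6.9648e-11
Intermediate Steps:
W = 8838127550/1051 (W = 3698*(1/1051 + 2274) = 3698*(2389975/1051) = 8838127550/1051 ≈ 8.4092e+6)
Z = 1/4096 (Z = (⅛)⁴ = 1/4096 ≈ 0.00024414)
1/(Z + (-1926 + 3633)*(W + 2000)) = 1/(1/4096 + (-1926 + 3633)*(8838127550/1051 + 2000)) = 1/(1/4096 + 1707*(8840229550/1051)) = 1/(1/4096 + 15090271841850/1051) = 1/(61809753464218651/4304896) = 4304896/61809753464218651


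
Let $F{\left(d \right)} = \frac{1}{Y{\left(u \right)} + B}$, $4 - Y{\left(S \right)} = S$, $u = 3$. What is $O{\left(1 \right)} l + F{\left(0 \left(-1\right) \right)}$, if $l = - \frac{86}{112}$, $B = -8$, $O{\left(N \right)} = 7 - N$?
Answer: $- \frac{19}{4} \approx -4.75$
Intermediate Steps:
$Y{\left(S \right)} = 4 - S$
$F{\left(d \right)} = - \frac{1}{7}$ ($F{\left(d \right)} = \frac{1}{\left(4 - 3\right) - 8} = \frac{1}{1 - 8} = \frac{1}{-7} = - \frac{1}{7}$)
$l = - \frac{43}{56}$ ($l = \left(-86\right) \frac{1}{112} = - \frac{43}{56} \approx -0.76786$)
$O{\left(1 \right)} l + F{\left(0 \left(-1\right) \right)} = \left(7 - 1\right) \left(- \frac{43}{56}\right) - \frac{1}{7} = 6 \left(- \frac{43}{56}\right) - \frac{1}{7} = - \frac{129}{28} - \frac{1}{7} = - \frac{19}{4}$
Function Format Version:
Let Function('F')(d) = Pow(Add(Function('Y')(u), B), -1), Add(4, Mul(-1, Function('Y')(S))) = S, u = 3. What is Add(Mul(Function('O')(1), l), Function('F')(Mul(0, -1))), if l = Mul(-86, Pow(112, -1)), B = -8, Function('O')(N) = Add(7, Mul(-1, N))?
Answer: Rational(-19, 4) ≈ -4.7500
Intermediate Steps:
Function('Y')(S) = Add(4, Mul(-1, S))
Function('F')(d) = Rational(-1, 7) (Function('F')(d) = Pow(Add(Add(4, Mul(-1, 3)), -8), -1) = Pow(Add(Add(4, -3), -8), -1) = Pow(Add(1, -8), -1) = Pow(-7, -1) = Rational(-1, 7))
l = Rational(-43, 56) (l = Mul(-86, Rational(1, 112)) = Rational(-43, 56) ≈ -0.76786)
Add(Mul(Function('O')(1), l), Function('F')(Mul(0, -1))) = Add(Mul(Add(7, Mul(-1, 1)), Rational(-43, 56)), Rational(-1, 7)) = Add(Mul(Add(7, -1), Rational(-43, 56)), Rational(-1, 7)) = Add(Mul(6, Rational(-43, 56)), Rational(-1, 7)) = Add(Rational(-129, 28), Rational(-1, 7)) = Rational(-19, 4)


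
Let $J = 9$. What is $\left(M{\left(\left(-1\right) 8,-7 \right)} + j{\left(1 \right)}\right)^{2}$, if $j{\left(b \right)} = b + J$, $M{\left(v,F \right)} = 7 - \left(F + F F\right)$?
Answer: $625$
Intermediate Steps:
$M{\left(v,F \right)} = 7 - F - F^{2}$ ($M{\left(v,F \right)} = 7 - \left(F + F^{2}\right) = 7 - F - F^{2}$)
$j{\left(b \right)} = 9 + b$ ($j{\left(b \right)} = b + 9 = 9 + b$)
$\left(M{\left(\left(-1\right) 8,-7 \right)} + j{\left(1 \right)}\right)^{2} = \left(\left(7 - -7 - \left(-7\right)^{2}\right) + \left(9 + 1\right)\right)^{2} = \left(\left(7 + 7 - 49\right) + 10\right)^{2} = \left(-35 + 10\right)^{2} = \left(-25\right)^{2} = 625$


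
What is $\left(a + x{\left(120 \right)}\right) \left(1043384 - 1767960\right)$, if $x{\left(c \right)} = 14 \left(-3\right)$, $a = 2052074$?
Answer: $-1486853138432$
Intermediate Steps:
$x{\left(c \right)} = -42$
$\left(a + x{\left(120 \right)}\right) \left(1043384 - 1767960\right) = \left(2052074 - 42\right) \left(1043384 - 1767960\right) = 2052032 \left(-724576\right) = -1486853138432$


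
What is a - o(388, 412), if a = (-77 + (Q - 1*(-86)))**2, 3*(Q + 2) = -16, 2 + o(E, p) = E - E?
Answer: 43/9 ≈ 4.7778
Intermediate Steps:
o(E, p) = -2 (o(E, p) = -2 + (E - E) = -2 + 0 = -2)
Q = -22/3 (Q = -2 + (1/3)*(-16) = -2 - 16/3 = -22/3 ≈ -7.3333)
a = 25/9 (a = (-77 + (-22/3 - 1*(-86)))**2 = (-77 + (-22/3 + 86))**2 = (-77 + 236/3)**2 = (5/3)**2 = 25/9 ≈ 2.7778)
a - o(388, 412) = 25/9 - 1*(-2) = 25/9 + 2 = 43/9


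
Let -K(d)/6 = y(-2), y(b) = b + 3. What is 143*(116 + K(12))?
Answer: 15730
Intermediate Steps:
y(b) = 3 + b
K(d) = -6 (K(d) = -6*(3 - 2) = -6*1 = -6)
143*(116 + K(12)) = 143*(116 - 6) = 143*110 = 15730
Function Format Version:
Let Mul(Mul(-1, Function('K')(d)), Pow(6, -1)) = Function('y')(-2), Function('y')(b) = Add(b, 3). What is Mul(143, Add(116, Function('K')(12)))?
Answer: 15730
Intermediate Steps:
Function('y')(b) = Add(3, b)
Function('K')(d) = -6 (Function('K')(d) = Mul(-6, Add(3, -2)) = Mul(-6, 1) = -6)
Mul(143, Add(116, Function('K')(12))) = Mul(143, Add(116, -6)) = Mul(143, 110) = 15730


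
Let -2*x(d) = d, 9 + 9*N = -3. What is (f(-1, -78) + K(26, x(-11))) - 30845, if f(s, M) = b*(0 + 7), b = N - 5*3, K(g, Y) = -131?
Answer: -93271/3 ≈ -31090.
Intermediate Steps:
N = -4/3 (N = -1 + (⅑)*(-3) = -1 - ⅓ = -4/3 ≈ -1.3333)
x(d) = -d/2
b = -49/3 (b = -4/3 - 5*3 = -4/3 - 15 = -49/3 ≈ -16.333)
f(s, M) = -343/3 (f(s, M) = -49*(0 + 7)/3 = -49/3*7 = -343/3)
(f(-1, -78) + K(26, x(-11))) - 30845 = (-343/3 - 131) - 30845 = -736/3 - 30845 = -93271/3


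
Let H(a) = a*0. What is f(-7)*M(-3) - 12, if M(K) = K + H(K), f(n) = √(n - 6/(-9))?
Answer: -12 - I*√57 ≈ -12.0 - 7.5498*I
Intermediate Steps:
f(n) = √(⅔ + n) (f(n) = √(n - 6*(-⅑)) = √(n + ⅔) = √(⅔ + n))
H(a) = 0
M(K) = K (M(K) = K + 0 = K)
f(-7)*M(-3) - 12 = (√(6 + 9*(-7))/3)*(-3) - 12 = (√(6 - 63)/3)*(-3) - 12 = (√(-57)/3)*(-3) - 12 = ((I*√57)/3)*(-3) - 12 = (I*√57/3)*(-3) - 12 = -I*√57 - 12 = -12 - I*√57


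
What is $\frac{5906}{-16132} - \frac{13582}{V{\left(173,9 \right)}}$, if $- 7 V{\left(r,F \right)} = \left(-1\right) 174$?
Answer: $- \frac{383690353}{701742} \approx -546.77$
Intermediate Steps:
$V{\left(r,F \right)} = \frac{174}{7}$ ($V{\left(r,F \right)} = - \frac{\left(-1\right) 174}{7} = \left(- \frac{1}{7}\right) \left(-174\right) = \frac{174}{7}$)
$\frac{5906}{-16132} - \frac{13582}{V{\left(173,9 \right)}} = \frac{5906}{-16132} - \frac{13582}{\frac{174}{7}} = 5906 \left(- \frac{1}{16132}\right) - \frac{47537}{87} = - \frac{2953}{8066} - \frac{47537}{87} = - \frac{383690353}{701742}$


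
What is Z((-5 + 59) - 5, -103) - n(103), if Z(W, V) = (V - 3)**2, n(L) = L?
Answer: 11133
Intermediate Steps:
Z(W, V) = (-3 + V)**2
Z((-5 + 59) - 5, -103) - n(103) = (-3 - 103)**2 - 1*103 = (-106)**2 - 103 = 11236 - 103 = 11133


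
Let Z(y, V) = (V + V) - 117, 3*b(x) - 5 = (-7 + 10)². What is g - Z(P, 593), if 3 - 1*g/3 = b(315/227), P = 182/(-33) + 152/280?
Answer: -1074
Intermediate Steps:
P = -5743/1155 (P = 182*(-1/33) + 152*(1/280) = -182/33 + 19/35 = -5743/1155 ≈ -4.9723)
b(x) = 14/3 (b(x) = 5/3 + (-7 + 10)²/3 = 5/3 + (⅓)*3² = 5/3 + (⅓)*9 = 5/3 + 3 = 14/3)
g = -5 (g = 9 - 3*14/3 = 9 - 14 = -5)
Z(y, V) = -117 + 2*V (Z(y, V) = 2*V - 117 = -117 + 2*V)
g - Z(P, 593) = -5 - (-117 + 2*593) = -5 - (-117 + 1186) = -5 - 1*1069 = -5 - 1069 = -1074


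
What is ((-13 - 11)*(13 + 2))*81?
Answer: -29160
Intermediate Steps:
((-13 - 11)*(13 + 2))*81 = -24*15*81 = -360*81 = -29160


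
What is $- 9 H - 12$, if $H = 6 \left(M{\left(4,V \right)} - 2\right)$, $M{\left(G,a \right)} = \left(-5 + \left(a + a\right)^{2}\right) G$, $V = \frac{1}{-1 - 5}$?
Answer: $1152$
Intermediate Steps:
$V = - \frac{1}{6}$ ($V = \frac{1}{-6} = - \frac{1}{6} \approx -0.16667$)
$M{\left(G,a \right)} = G \left(-5 + 4 a^{2}\right)$ ($M{\left(G,a \right)} = \left(-5 + \left(2 a\right)^{2}\right) G = \left(-5 + 4 a^{2}\right) G = G \left(-5 + 4 a^{2}\right)$)
$H = - \frac{388}{3}$ ($H = 6 \left(4 \left(-5 + 4 \left(- \frac{1}{6}\right)^{2}\right) - 2\right) = 6 \left(4 \left(-5 + 4 \cdot \frac{1}{36}\right) - 2\right) = 6 \left(4 \left(-5 + \frac{1}{9}\right) - 2\right) = 6 \left(4 \left(- \frac{44}{9}\right) - 2\right) = 6 \left(- \frac{176}{9} - 2\right) = 6 \left(- \frac{194}{9}\right) = - \frac{388}{3} \approx -129.33$)
$- 9 H - 12 = \left(-9\right) \left(- \frac{388}{3}\right) - 12 = 1164 - 12 = 1152$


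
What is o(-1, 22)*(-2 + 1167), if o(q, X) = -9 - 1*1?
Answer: -11650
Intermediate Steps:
o(q, X) = -10 (o(q, X) = -9 - 1 = -10)
o(-1, 22)*(-2 + 1167) = -10*(-2 + 1167) = -10*1165 = -11650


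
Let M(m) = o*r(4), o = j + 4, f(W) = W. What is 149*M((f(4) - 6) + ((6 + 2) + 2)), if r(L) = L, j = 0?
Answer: 2384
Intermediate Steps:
o = 4 (o = 0 + 4 = 4)
M(m) = 16 (M(m) = 4*4 = 16)
149*M((f(4) - 6) + ((6 + 2) + 2)) = 149*16 = 2384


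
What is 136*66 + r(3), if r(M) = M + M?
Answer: 8982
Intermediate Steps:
r(M) = 2*M
136*66 + r(3) = 136*66 + 2*3 = 8976 + 6 = 8982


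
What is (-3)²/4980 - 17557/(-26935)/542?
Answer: 7294093/2423395820 ≈ 0.0030099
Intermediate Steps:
(-3)²/4980 - 17557/(-26935)/542 = 9*(1/4980) - 17557*(-1/26935)*(1/542) = 3/1660 + (17557/26935)*(1/542) = 3/1660 + 17557/14598770 = 7294093/2423395820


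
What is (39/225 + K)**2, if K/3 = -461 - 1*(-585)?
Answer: 779135569/5625 ≈ 1.3851e+5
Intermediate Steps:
K = 372 (K = 3*(-461 - 1*(-585)) = 3*(-461 + 585) = 3*124 = 372)
(39/225 + K)**2 = (39/225 + 372)**2 = (39*(1/225) + 372)**2 = (13/75 + 372)**2 = (27913/75)**2 = 779135569/5625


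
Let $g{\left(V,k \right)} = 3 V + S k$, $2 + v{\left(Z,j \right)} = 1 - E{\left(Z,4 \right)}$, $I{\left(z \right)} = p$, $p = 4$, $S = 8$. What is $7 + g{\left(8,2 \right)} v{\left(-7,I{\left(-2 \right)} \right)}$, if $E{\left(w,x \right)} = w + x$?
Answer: $87$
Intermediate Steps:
$I{\left(z \right)} = 4$
$v{\left(Z,j \right)} = -5 - Z$ ($v{\left(Z,j \right)} = -2 - \left(3 + Z\right) = -5 - Z$)
$g{\left(V,k \right)} = 3 V + 8 k$
$7 + g{\left(8,2 \right)} v{\left(-7,I{\left(-2 \right)} \right)} = 7 + \left(3 \cdot 8 + 8 \cdot 2\right) \left(-5 - -7\right) = 7 + \left(24 + 16\right) \left(-5 + 7\right) = 7 + 40 \cdot 2 = 7 + 80 = 87$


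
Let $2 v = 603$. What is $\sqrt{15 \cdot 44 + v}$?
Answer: $\frac{\sqrt{3846}}{2} \approx 31.008$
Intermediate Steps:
$v = \frac{603}{2}$ ($v = \frac{1}{2} \cdot 603 = \frac{603}{2} \approx 301.5$)
$\sqrt{15 \cdot 44 + v} = \sqrt{15 \cdot 44 + \frac{603}{2}} = \sqrt{660 + \frac{603}{2}} = \sqrt{\frac{1923}{2}} = \frac{\sqrt{3846}}{2}$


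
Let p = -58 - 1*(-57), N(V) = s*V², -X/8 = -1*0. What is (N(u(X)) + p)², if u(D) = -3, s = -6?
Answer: 3025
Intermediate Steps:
X = 0 (X = -(-8)*0 = -8*0 = 0)
N(V) = -6*V²
p = -1 (p = -58 + 57 = -1)
(N(u(X)) + p)² = (-6*(-3)² - 1)² = (-6*9 - 1)² = (-54 - 1)² = (-55)² = 3025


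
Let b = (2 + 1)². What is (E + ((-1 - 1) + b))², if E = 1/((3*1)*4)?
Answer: 7225/144 ≈ 50.174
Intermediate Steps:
b = 9 (b = 3² = 9)
E = 1/12 (E = 1/(3*4) = 1/12 ≈ 0.083333)
(E + ((-1 - 1) + b))² = (1/12 + ((-1 - 1) + 9))² = (1/12 + (-2 + 9))² = (1/12 + 7)² = (85/12)² = 7225/144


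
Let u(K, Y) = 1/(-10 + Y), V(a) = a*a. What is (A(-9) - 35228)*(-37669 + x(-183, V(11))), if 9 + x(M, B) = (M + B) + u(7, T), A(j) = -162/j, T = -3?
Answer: 17274765410/13 ≈ 1.3288e+9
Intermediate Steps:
V(a) = a²
x(M, B) = -118/13 + B + M (x(M, B) = -9 + ((M + B) + 1/(-10 - 3)) = -9 + ((B + M) + 1/(-13)) = -9 + ((B + M) - 1/13) = -9 + (-1/13 + B + M) = -118/13 + B + M)
(A(-9) - 35228)*(-37669 + x(-183, V(11))) = (-162/(-9) - 35228)*(-37669 + (-118/13 + 11² - 183)) = (-162*(-⅑) - 35228)*(-37669 + (-118/13 + 121 - 183)) = (18 - 35228)*(-37669 - 924/13) = -35210*(-490621/13) = 17274765410/13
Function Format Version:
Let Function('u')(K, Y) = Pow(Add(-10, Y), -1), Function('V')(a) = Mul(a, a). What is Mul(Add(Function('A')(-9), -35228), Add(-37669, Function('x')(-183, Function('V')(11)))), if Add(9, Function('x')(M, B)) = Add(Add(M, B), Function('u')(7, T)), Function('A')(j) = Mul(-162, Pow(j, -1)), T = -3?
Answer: Rational(17274765410, 13) ≈ 1.3288e+9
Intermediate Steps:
Function('V')(a) = Pow(a, 2)
Function('x')(M, B) = Add(Rational(-118, 13), B, M) (Function('x')(M, B) = Add(-9, Add(Add(M, B), Pow(Add(-10, -3), -1))) = Add(-9, Add(Add(B, M), Pow(-13, -1))) = Add(-9, Add(Add(B, M), Rational(-1, 13))) = Add(-9, Add(Rational(-1, 13), B, M)) = Add(Rational(-118, 13), B, M))
Mul(Add(Function('A')(-9), -35228), Add(-37669, Function('x')(-183, Function('V')(11)))) = Mul(Add(Mul(-162, Pow(-9, -1)), -35228), Add(-37669, Add(Rational(-118, 13), Pow(11, 2), -183))) = Mul(Add(Mul(-162, Rational(-1, 9)), -35228), Add(-37669, Add(Rational(-118, 13), 121, -183))) = Mul(Add(18, -35228), Add(-37669, Rational(-924, 13))) = Mul(-35210, Rational(-490621, 13)) = Rational(17274765410, 13)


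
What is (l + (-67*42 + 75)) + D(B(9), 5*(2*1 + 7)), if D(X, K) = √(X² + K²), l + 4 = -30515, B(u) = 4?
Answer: -33258 + √2041 ≈ -33213.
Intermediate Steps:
l = -30519 (l = -4 - 30515 = -30519)
D(X, K) = √(K² + X²)
(l + (-67*42 + 75)) + D(B(9), 5*(2*1 + 7)) = (-30519 + (-67*42 + 75)) + √((5*(2*1 + 7))² + 4²) = (-30519 + (-2814 + 75)) + √((5*(2 + 7))² + 16) = (-30519 - 2739) + √((5*9)² + 16) = -33258 + √(45² + 16) = -33258 + √(2025 + 16) = -33258 + √2041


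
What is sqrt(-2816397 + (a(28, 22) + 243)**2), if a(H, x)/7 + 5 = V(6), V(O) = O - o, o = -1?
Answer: 2*I*sqrt(687587) ≈ 1658.4*I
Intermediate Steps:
V(O) = 1 + O (V(O) = O - 1*(-1) = O + 1 = 1 + O)
a(H, x) = 14 (a(H, x) = -35 + 7*(1 + 6) = -35 + 7*7 = -35 + 49 = 14)
sqrt(-2816397 + (a(28, 22) + 243)**2) = sqrt(-2816397 + (14 + 243)**2) = sqrt(-2816397 + 257**2) = sqrt(-2816397 + 66049) = sqrt(-2750348) = 2*I*sqrt(687587)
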